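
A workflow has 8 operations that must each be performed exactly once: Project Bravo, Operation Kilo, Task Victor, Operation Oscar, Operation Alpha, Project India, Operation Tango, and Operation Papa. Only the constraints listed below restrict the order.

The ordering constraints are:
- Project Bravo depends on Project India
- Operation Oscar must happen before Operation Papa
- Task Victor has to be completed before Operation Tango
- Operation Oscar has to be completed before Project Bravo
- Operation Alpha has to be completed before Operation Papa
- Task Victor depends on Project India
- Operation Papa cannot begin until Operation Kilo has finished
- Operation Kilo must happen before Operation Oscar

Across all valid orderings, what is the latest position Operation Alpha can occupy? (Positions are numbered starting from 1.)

7

The only operation forced after Operation Alpha (directly or by a chain) is Operation Papa.
With 1 mandatory successor out of 8 operations total, the latest slot for Operation Alpha is 8−1 = 7, and it's reachable by doing all non-successors before Operation Alpha.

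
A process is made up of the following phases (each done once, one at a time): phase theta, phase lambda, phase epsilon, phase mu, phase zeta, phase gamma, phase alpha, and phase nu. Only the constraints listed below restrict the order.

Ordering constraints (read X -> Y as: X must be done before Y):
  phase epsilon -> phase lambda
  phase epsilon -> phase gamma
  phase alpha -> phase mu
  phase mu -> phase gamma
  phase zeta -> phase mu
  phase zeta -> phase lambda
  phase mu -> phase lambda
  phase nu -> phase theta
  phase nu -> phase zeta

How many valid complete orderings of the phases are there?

192

The phases with no prerequisites are phase epsilon, phase alpha, phase nu; any of them can be placed first.
Systematically extending each partial ordering one phase at a time and counting, there are 192 complete orderings.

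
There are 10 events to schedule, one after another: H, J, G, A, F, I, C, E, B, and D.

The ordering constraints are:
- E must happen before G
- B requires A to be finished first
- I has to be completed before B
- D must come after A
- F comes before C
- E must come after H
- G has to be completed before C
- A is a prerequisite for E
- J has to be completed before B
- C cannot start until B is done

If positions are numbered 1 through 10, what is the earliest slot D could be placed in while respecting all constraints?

2

The only event forced before D (directly or transitively) is A.
So at minimum 1 event comes before D, putting D no earlier than position 2. That position is achievable by scheduling exactly that predecessor first.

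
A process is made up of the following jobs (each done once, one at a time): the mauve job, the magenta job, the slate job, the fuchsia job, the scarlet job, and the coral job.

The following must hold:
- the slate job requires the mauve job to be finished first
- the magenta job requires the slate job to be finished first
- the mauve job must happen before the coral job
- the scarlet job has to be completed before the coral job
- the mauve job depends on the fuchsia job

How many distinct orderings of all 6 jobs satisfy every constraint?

2 jobs have no prerequisites (the fuchsia job, the scarlet job), so any of them could come first.
Enumerating by repeatedly choosing an available job (one whose prerequisites are all placed) gives 12 distinct complete orderings.

12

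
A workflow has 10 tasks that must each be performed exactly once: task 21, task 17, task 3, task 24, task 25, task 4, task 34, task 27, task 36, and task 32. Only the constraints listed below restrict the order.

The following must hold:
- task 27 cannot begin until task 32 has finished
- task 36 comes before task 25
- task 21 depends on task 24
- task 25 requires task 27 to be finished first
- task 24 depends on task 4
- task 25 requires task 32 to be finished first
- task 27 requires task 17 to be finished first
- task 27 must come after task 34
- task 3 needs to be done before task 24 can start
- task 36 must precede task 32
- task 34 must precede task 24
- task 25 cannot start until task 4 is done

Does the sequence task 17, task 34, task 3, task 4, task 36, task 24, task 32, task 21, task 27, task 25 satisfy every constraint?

Yes

Going through the constraints one by one, each required predecessor appears earlier in the sequence than its dependent — e.g. task 17 (position 1) is before task 27 (position 9), as required.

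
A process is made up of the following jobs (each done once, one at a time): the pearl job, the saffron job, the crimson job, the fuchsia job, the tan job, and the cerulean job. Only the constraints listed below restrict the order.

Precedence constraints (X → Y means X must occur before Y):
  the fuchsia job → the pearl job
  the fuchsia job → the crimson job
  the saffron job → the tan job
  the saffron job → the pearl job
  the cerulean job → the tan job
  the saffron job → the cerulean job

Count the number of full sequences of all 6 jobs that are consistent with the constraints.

35

The jobs with no prerequisites are the saffron job, the fuchsia job; any of them can be placed first.
Enumerating by repeatedly choosing an available job (one whose prerequisites are all placed) gives 35 distinct complete orderings.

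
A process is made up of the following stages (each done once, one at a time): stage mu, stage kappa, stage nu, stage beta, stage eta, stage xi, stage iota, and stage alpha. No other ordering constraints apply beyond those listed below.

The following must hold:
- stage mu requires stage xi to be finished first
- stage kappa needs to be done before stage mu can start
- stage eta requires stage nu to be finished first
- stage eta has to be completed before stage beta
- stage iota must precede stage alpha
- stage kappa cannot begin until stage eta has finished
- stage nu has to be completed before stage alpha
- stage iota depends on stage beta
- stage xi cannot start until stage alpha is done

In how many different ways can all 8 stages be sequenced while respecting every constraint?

Stage nu is the only stage with nothing required before it, so every ordering starts there.
Systematically extending each partial ordering one stage at a time and counting, there are 5 complete orderings.

5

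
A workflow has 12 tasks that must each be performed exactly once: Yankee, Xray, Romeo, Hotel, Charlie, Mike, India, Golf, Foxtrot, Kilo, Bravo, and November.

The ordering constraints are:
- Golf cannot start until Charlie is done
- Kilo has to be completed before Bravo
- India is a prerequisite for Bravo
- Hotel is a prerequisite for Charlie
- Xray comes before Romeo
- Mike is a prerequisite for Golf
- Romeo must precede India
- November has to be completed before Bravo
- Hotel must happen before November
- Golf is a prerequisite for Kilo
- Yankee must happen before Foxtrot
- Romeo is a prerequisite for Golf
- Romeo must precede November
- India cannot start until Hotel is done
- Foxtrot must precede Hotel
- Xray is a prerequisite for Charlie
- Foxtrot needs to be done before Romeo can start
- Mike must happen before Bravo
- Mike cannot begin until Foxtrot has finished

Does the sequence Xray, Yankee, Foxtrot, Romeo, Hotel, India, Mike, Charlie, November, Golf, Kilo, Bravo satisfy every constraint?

Every stated constraint is respected: Xray sits at position 1, ahead of Charlie at position 8, and each of the other listed pairs likewise has the predecessor earlier in the sequence.

Yes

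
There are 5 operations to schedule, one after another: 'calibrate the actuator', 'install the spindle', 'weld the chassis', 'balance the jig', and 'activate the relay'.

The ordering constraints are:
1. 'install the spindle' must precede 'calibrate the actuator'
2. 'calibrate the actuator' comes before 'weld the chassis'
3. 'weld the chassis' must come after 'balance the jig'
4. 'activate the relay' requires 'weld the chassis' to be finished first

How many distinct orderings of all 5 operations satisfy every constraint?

3

The operations with no prerequisites are 'install the spindle', 'balance the jig'; any of them can be placed first.
Enumerating by repeatedly choosing an available operation (one whose prerequisites are all placed) gives 3 distinct complete orderings.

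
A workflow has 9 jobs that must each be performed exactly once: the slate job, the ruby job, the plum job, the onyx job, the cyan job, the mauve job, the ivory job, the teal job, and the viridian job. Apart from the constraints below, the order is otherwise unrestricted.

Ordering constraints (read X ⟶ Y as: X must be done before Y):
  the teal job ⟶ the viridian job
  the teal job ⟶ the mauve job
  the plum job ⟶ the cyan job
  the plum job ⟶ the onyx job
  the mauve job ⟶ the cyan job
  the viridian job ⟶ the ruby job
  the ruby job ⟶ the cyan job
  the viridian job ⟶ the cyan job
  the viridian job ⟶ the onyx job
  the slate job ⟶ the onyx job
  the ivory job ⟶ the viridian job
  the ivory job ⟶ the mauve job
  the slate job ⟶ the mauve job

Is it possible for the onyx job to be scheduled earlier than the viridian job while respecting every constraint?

There is a dependency chain the viridian job → the onyx job, so the onyx job always comes after the viridian job.
Hence the onyx job can never be scheduled before the viridian job.

No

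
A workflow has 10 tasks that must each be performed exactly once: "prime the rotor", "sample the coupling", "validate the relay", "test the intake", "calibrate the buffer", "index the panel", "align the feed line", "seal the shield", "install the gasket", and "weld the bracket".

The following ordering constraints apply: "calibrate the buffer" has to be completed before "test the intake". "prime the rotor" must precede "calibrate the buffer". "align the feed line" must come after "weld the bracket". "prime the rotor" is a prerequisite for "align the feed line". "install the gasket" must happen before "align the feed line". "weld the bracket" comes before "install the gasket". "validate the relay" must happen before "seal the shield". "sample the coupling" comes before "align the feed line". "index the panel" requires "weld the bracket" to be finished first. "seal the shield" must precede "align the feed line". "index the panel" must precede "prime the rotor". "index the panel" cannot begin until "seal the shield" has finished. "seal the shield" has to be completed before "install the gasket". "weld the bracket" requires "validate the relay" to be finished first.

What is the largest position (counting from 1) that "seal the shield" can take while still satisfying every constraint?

4

Following every chain forward from "seal the shield", the tasks that must come later are "prime the rotor", "test the intake", "calibrate the buffer", "index the panel", "align the feed line", "install the gasket" — 6 of them.
With 6 mandatory successors out of 10 tasks total, the latest slot for "seal the shield" is 10−6 = 4, and it's reachable by doing all non-successors before "seal the shield".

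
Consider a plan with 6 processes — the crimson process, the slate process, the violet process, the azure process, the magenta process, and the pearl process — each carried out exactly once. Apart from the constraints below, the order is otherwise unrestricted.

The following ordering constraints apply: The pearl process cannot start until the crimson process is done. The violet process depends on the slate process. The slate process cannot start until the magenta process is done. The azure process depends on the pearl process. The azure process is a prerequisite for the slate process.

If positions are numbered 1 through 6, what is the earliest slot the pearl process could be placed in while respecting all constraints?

2

The only process forced before the pearl process (directly or transitively) is the crimson process.
So at minimum 1 process comes before the pearl process, putting the pearl process no earlier than position 2. That position is achievable by scheduling exactly that predecessor first.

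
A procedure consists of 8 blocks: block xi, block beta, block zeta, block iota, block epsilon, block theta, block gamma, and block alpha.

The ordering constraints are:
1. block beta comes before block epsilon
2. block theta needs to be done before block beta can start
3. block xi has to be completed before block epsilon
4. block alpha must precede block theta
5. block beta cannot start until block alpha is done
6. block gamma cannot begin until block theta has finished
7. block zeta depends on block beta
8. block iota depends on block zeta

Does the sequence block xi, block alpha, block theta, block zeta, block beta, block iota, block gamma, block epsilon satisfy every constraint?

The sequence places block zeta ahead of block beta.
That contradicts the constraint that block beta must precede block zeta.

No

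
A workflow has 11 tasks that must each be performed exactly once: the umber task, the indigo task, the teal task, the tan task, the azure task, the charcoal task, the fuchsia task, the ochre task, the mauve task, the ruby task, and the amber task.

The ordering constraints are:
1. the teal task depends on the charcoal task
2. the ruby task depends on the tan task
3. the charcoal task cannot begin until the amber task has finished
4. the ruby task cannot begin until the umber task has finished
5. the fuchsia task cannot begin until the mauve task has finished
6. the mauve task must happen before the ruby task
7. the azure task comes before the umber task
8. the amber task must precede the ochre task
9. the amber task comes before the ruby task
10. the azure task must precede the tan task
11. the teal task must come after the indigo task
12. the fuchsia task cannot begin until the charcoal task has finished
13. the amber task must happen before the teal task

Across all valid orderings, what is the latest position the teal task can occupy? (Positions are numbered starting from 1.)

Nothing depends on the teal task, so it can be the final task, position 11.

11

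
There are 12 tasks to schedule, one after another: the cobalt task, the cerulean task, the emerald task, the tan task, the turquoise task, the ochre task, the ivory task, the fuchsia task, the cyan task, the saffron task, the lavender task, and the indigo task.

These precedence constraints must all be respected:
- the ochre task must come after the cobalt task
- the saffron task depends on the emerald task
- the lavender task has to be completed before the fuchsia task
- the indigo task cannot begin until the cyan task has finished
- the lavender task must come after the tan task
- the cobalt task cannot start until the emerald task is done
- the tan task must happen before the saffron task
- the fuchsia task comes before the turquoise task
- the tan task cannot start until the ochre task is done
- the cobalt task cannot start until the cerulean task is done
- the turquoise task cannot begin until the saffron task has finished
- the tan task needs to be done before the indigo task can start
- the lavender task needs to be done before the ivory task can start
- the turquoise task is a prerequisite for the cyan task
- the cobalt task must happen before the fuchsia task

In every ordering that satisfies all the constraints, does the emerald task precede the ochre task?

Yes

Tracing the constraints gives a chain: the emerald task → the cobalt task → the ochre task.
That forces the emerald task before the ochre task in every valid schedule.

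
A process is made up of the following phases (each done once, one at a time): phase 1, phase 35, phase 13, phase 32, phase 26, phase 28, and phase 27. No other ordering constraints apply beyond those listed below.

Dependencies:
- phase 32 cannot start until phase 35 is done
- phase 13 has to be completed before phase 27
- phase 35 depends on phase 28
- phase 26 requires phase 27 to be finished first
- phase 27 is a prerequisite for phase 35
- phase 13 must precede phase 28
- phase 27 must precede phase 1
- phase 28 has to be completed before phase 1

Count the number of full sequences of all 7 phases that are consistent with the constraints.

Phase 13 is the only phase with nothing required before it, so every ordering starts there.
Systematically extending each partial ordering one phase at a time and counting, there are 27 complete orderings.

27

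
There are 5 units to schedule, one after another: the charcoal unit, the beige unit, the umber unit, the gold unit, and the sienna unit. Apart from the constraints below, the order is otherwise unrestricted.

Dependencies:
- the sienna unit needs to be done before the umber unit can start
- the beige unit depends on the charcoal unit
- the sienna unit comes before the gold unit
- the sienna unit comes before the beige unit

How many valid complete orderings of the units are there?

18

2 units have no prerequisites (the charcoal unit, the sienna unit), so any of them could come first.
Counting all ways to extend the partial order to a total order gives 18.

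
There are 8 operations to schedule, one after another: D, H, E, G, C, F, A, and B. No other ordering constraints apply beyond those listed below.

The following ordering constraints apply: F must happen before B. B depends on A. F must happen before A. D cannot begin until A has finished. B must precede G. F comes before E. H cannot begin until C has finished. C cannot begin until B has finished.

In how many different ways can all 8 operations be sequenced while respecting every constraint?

F is the only operation with nothing required before it, so every ordering starts there.
Enumerating by repeatedly choosing an available operation (one whose prerequisites are all placed) gives 105 distinct complete orderings.

105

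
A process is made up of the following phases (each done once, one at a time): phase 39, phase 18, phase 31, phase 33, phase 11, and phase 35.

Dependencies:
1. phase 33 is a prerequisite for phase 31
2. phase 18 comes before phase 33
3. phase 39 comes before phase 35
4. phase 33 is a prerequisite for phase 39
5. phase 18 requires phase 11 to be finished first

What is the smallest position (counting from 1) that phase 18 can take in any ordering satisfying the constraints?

2

Working backwards through the constraints from phase 18, its only required predecessor is phase 11.
With 1 mandatory predecessor, the earliest phase 18 can sit is position 1+1 = 2, and placing just that one first achieves it.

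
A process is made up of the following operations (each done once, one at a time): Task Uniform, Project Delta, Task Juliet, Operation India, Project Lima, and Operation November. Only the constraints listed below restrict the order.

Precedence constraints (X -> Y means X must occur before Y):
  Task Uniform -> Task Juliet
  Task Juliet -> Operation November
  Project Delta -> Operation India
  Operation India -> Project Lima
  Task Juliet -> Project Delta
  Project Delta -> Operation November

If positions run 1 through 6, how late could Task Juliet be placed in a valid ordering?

Following every chain forward from Task Juliet, the operations that must come later are Project Delta, Operation India, Project Lima, Operation November — 4 of them.
So at least 4 operations follow Task Juliet, putting Task Juliet no later than position 2. That position is achievable by scheduling everything else first.

2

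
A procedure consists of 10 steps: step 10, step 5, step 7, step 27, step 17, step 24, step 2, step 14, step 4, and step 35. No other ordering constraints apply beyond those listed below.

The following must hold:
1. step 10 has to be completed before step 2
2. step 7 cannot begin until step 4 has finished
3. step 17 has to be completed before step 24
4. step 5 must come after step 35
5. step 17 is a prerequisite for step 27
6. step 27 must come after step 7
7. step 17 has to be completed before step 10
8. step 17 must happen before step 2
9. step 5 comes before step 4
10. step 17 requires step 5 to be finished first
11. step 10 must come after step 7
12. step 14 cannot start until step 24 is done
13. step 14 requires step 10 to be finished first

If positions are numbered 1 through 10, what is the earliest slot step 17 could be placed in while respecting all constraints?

3

The steps that are forced before step 17, directly or transitively, are step 5, step 35. That's 2 steps.
With 2 mandatory predecessors, the earliest step 17 can sit is position 2+1 = 3, and placing just those 2 first achieves it.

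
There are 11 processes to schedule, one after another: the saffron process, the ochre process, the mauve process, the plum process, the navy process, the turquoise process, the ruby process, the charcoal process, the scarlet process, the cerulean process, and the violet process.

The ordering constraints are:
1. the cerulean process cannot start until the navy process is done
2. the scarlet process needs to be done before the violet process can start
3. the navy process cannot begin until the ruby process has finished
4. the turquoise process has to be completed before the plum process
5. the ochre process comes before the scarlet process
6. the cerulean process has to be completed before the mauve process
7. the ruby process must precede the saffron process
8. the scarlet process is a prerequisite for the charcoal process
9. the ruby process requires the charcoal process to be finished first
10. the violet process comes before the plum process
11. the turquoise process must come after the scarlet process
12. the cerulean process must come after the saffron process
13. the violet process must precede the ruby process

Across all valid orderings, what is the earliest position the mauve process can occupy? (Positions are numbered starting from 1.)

9

The processes that are forced before the mauve process, directly or transitively, are the saffron process, the ochre process, the navy process, the ruby process, the charcoal process, the scarlet process, the cerulean process, the violet process. That's 8 processes.
So at minimum 8 processes come before the mauve process, putting the mauve process no earlier than position 9. That position is achievable by scheduling exactly those predecessors first.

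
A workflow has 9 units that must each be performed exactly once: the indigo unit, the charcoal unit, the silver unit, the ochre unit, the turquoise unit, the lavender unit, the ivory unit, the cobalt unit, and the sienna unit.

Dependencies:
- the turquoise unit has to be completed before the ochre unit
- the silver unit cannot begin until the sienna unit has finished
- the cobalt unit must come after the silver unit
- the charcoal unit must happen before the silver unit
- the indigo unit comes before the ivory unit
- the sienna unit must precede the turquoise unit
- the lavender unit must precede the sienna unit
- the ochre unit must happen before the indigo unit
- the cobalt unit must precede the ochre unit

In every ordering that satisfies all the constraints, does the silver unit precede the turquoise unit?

No

The silver unit and the turquoise unit are not related by any chain of constraints.
So the silver unit can come before the turquoise unit or after — it is not forced.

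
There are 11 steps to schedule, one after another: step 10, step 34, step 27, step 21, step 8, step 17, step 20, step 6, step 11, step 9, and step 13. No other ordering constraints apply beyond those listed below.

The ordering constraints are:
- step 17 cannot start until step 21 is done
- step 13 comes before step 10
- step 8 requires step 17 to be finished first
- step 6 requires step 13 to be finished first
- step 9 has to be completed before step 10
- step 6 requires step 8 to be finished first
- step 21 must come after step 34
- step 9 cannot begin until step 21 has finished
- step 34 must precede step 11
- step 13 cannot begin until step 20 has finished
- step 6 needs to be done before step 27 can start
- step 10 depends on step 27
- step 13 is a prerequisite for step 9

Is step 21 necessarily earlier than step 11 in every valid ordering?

No

Nothing in the constraints links step 21 and step 11; they are unordered relative to each other.
There exist valid orderings with step 11 before step 21, so step 21 is not required to come first.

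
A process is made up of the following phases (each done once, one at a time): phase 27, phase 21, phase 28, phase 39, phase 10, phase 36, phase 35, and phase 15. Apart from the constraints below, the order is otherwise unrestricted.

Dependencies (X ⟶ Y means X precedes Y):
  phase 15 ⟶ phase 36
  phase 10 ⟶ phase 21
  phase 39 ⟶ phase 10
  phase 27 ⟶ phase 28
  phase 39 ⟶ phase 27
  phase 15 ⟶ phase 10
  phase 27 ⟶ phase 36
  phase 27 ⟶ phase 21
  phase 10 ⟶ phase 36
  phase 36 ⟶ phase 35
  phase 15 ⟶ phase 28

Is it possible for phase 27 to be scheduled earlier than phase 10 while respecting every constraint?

Nothing in the constraints forces phase 10 before phase 27 — there is no chain from phase 10 to phase 27.
That means at least one valid schedule has phase 27 before phase 10.

Yes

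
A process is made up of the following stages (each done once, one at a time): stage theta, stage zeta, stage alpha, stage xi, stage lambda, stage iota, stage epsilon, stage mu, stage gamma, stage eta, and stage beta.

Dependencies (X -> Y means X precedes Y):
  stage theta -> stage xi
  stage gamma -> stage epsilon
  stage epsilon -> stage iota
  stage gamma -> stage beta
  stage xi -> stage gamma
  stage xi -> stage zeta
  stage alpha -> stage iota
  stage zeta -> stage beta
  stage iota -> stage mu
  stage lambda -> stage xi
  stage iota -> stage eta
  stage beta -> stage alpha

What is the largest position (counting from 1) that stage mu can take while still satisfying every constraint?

Stage mu has no required successors, so nothing stops it from going last (position 11).

11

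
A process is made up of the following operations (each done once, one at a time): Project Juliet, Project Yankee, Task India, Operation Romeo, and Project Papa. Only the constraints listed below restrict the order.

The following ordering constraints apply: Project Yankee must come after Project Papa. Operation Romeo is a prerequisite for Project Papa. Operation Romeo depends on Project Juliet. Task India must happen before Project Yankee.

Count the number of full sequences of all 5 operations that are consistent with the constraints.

4

2 operations have no prerequisites (Project Juliet, Task India), so any of them could come first.
Enumerating by repeatedly choosing an available operation (one whose prerequisites are all placed) gives 4 distinct complete orderings.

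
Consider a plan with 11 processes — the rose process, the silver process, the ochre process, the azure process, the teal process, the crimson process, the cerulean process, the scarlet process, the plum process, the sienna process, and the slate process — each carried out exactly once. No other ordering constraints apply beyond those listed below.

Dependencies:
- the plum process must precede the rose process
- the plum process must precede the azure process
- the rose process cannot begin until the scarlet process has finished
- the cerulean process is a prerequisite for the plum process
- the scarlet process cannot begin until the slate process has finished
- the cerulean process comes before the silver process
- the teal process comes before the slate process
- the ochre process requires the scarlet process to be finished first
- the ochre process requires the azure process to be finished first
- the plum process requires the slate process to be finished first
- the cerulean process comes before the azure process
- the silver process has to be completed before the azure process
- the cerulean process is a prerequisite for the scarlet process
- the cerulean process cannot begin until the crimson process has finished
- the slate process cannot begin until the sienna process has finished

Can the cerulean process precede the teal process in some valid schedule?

Yes

The constraints leave the cerulean process and the teal process unordered relative to each other; nothing requires the teal process earlier.
So a valid ordering placing the cerulean process earlier than the teal process exists.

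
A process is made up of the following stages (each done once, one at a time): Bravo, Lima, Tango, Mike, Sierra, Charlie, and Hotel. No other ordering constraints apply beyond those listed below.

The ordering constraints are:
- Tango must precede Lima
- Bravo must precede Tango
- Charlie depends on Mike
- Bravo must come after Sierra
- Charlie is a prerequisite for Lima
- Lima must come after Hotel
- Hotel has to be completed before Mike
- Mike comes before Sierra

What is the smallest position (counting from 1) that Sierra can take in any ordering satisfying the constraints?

The stages that are forced before Sierra, directly or transitively, are Mike, Hotel. That's 2 stages.
With 2 mandatory predecessors, the earliest Sierra can sit is position 2+1 = 3, and placing just those 2 first achieves it.

3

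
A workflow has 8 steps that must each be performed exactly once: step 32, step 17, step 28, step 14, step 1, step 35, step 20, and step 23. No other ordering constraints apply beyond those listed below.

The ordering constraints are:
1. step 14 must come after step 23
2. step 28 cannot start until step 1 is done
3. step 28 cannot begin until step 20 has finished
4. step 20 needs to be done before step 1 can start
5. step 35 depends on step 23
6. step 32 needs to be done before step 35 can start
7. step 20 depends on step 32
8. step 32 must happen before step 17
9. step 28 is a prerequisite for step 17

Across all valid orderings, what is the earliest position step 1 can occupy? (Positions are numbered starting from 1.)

The steps that are forced before step 1, directly or transitively, are step 32, step 20. That's 2 steps.
With 2 mandatory predecessors, the earliest step 1 can sit is position 2+1 = 3, and placing just those 2 first achieves it.

3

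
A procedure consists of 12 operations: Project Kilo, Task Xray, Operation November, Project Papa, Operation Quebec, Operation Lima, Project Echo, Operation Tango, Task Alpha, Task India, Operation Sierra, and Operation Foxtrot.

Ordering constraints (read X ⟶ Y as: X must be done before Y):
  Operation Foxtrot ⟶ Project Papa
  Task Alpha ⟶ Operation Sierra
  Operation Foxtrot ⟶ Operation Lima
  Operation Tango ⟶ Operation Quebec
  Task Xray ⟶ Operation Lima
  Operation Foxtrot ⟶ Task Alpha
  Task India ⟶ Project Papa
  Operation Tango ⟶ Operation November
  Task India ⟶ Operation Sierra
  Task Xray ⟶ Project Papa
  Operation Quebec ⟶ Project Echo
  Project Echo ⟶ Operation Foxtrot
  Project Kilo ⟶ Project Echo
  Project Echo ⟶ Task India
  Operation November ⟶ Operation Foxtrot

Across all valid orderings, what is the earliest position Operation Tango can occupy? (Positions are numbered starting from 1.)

1

No constraint forces any other operation before Operation Tango, so it can be placed first.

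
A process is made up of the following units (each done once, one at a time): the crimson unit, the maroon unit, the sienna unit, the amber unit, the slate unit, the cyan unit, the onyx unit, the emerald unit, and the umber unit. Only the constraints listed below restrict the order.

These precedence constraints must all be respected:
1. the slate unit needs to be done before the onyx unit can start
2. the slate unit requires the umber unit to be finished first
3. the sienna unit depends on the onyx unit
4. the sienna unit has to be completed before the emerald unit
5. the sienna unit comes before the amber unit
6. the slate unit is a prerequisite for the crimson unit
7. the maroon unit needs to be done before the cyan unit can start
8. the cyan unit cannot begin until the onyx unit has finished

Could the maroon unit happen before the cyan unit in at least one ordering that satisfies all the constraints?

Yes

Every valid ordering already has the maroon unit before the cyan unit (the constraints require it), so in particular at least one does.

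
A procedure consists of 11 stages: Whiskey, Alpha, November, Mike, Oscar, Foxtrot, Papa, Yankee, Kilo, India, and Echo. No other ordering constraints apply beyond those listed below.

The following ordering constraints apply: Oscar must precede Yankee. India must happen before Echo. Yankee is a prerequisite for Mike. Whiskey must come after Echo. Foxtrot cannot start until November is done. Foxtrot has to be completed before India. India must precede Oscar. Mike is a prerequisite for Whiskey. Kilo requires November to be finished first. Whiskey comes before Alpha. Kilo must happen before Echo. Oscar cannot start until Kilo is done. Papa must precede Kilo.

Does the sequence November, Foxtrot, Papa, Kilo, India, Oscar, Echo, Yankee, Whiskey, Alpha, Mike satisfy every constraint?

The sequence places Whiskey ahead of Mike.
But one of the constraints requires Mike before Whiskey, so this ordering violates it.

No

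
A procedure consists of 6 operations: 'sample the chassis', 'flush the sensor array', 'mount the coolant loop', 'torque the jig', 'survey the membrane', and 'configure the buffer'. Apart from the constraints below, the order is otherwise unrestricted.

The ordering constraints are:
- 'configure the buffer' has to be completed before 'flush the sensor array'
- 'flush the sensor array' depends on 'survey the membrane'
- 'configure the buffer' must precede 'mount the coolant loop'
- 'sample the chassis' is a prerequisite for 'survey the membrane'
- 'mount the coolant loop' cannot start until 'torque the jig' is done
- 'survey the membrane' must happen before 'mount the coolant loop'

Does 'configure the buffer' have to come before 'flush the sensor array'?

Yes

There is a constraint chain 'configure the buffer' → 'flush the sensor array'.
So 'configure the buffer' must precede 'flush the sensor array' in any valid ordering.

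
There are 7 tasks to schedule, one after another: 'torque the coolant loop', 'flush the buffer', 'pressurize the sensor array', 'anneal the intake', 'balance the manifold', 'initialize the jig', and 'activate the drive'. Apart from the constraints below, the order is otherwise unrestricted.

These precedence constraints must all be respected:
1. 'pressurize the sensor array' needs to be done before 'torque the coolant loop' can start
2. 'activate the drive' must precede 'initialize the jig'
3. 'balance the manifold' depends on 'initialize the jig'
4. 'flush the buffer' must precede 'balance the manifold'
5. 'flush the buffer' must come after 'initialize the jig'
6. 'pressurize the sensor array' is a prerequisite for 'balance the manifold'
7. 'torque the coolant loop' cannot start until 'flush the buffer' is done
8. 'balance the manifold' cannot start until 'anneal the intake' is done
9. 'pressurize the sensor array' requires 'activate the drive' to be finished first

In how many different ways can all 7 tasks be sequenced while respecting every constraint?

33

2 tasks have no prerequisites ('anneal the intake', 'activate the drive'), so any of them could come first.
Systematically extending each partial ordering one task at a time and counting, there are 33 complete orderings.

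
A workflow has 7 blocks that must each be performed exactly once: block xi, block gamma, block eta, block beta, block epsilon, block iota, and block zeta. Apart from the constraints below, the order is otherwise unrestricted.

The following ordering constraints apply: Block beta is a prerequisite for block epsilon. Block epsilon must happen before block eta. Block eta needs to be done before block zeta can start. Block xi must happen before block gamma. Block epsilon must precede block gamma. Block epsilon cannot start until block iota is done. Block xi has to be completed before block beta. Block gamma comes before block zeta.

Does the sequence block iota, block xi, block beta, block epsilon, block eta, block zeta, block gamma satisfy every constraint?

The sequence places block zeta ahead of block gamma.
But one of the constraints requires block gamma before block zeta, so this ordering violates it.

No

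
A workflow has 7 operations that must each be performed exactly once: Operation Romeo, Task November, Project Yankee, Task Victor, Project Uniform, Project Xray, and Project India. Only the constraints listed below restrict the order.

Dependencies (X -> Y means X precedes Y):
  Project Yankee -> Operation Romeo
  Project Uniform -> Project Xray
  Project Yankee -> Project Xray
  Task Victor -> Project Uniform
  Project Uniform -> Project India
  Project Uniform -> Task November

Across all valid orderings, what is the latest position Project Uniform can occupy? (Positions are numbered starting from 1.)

The operations that are forced after Project Uniform, directly or by a chain of constraints, are Task November, Project Xray, Project India. That's 3 operations.
So at least 3 operations follow Project Uniform, putting Project Uniform no later than position 4. That position is achievable by scheduling everything else first.

4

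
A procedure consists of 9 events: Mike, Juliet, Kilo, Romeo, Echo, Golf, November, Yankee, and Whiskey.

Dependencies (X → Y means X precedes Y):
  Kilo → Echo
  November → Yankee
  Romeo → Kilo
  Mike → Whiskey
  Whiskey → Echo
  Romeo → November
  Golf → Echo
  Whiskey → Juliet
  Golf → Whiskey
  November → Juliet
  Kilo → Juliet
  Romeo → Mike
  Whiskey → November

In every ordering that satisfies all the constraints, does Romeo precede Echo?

Yes

Chaining the stated constraints: Romeo → Kilo → Echo.
That forces Romeo before Echo in every valid schedule.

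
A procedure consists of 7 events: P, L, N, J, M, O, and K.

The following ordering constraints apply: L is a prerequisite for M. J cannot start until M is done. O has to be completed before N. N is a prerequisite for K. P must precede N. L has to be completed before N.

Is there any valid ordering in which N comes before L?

The constraints give a chain L → N, which forces L before N.
So no valid ordering can have N before L.

No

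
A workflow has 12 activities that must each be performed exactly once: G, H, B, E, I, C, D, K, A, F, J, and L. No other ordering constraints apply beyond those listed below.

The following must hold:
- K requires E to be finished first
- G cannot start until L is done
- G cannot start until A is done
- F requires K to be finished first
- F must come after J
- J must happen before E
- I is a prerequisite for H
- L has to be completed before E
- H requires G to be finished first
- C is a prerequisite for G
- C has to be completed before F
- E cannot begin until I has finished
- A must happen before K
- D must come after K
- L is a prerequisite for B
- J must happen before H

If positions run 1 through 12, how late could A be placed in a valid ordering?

7

Every activity that must follow A has to come after it. Tracing all chains starting from A, those activities are: G, H, D, K, F — 5 in total.
So at least 5 activities follow A, putting A no later than position 7. That position is achievable by scheduling everything else first.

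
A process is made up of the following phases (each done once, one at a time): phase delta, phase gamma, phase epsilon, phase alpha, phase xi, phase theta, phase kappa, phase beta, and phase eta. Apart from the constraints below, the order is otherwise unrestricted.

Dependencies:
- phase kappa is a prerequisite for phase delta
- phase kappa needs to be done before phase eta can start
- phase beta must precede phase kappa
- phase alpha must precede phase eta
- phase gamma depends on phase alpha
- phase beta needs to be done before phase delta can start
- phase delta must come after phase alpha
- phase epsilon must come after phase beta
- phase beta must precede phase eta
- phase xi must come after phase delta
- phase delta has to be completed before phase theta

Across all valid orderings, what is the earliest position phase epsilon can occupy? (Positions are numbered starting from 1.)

Working backwards through the constraints from phase epsilon, its only required predecessor is phase beta.
With 1 mandatory predecessor, the earliest phase epsilon can sit is position 1+1 = 2, and placing just that one first achieves it.

2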